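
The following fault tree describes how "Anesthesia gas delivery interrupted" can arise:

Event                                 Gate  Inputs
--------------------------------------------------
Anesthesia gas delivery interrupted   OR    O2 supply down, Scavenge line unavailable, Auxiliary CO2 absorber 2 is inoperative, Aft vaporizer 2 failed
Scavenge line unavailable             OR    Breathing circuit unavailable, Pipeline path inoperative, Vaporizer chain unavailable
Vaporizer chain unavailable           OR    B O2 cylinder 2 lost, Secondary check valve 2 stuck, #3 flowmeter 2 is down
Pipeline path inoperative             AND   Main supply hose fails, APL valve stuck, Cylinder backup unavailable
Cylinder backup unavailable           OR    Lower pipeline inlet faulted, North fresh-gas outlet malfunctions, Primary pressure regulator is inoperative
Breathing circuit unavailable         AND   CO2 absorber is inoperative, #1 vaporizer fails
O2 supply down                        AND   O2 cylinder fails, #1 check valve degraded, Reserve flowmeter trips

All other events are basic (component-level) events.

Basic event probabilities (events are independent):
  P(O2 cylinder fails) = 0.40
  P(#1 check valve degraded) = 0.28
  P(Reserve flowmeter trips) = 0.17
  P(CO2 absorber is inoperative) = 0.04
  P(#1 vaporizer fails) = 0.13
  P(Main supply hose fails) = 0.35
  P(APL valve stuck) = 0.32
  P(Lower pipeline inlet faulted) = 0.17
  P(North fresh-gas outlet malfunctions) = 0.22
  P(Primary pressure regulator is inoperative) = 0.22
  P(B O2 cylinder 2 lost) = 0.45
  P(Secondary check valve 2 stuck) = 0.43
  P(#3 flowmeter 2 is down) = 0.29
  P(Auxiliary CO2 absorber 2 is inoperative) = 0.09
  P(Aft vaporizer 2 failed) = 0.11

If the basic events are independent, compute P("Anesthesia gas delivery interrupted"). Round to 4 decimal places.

P(O2 supply down) [AND] = 0.40 × 0.28 × 0.17 = 0.019040
P(Breathing circuit unavailable) [AND] = 0.04 × 0.13 = 0.005200
P(Cylinder backup unavailable) [OR] = 1 − (1−0.17) × (1−0.22) × (1−0.22) = 0.495028
P(Pipeline path inoperative) [AND] = 0.35 × 0.32 × 0.495028 = 0.055443
P(Vaporizer chain unavailable) [OR] = 1 − (1−0.45) × (1−0.43) × (1−0.29) = 0.777415
P(Scavenge line unavailable) [OR] = 1 − (1−0.005200) × (1−0.055443) × (1−0.777415) = 0.790849
P(Anesthesia gas delivery interrupted) [OR] = 1 − (1−0.019040) × (1−0.790849) × (1−0.09) × (1−0.11) = 0.833834
Rounded to 4 decimal places: P(Anesthesia gas delivery interrupted) ≈ 0.8338.

0.8338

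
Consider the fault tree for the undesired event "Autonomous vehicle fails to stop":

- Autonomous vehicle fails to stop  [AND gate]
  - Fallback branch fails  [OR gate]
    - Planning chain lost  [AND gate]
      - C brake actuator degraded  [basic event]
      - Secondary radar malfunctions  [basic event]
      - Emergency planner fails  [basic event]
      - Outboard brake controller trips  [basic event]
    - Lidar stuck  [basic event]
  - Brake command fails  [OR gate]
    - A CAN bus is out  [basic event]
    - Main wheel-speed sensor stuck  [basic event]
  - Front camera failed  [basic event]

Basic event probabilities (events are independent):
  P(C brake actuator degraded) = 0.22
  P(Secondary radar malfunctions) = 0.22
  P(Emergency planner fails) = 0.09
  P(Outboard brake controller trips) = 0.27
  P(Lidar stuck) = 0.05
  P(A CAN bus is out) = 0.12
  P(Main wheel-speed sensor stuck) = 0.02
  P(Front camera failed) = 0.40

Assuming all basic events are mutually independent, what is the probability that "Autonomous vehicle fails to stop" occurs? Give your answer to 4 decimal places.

0.0028

P(Planning chain lost) [AND] = 0.22 × 0.22 × 0.09 × 0.27 = 0.001176
P(Fallback branch fails) [OR] = 1 − (1−0.001176) × (1−0.05) = 0.051117
P(Brake command fails) [OR] = 1 − (1−0.12) × (1−0.02) = 0.137600
P(Autonomous vehicle fails to stop) [AND] = 0.051117 × 0.137600 × 0.40 = 0.002813
Rounded to 4 decimal places: P(Autonomous vehicle fails to stop) ≈ 0.0028.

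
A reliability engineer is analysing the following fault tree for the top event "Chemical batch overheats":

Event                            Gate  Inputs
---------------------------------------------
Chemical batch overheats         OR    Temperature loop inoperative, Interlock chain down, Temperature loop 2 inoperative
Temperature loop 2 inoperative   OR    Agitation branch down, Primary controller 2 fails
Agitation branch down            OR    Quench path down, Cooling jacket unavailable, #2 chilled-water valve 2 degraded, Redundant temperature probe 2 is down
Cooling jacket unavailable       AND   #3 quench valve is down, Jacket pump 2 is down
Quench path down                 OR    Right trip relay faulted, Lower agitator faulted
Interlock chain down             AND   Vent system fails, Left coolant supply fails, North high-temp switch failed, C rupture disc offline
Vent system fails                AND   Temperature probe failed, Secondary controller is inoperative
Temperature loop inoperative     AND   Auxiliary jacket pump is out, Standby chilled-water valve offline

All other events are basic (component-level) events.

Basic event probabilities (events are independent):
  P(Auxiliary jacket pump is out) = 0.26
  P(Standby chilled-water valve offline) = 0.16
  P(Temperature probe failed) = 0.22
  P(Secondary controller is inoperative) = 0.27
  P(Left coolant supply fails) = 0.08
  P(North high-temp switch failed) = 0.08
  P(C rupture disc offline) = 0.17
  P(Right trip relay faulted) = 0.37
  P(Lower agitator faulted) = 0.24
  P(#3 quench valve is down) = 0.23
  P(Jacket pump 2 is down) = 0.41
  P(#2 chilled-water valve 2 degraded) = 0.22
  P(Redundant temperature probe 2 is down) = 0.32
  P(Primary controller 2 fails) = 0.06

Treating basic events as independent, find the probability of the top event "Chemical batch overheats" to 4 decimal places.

P(Temperature loop inoperative) [AND] = 0.26 × 0.16 = 0.041600
P(Vent system fails) [AND] = 0.22 × 0.27 = 0.059400
P(Interlock chain down) [AND] = 0.059400 × 0.08 × 0.08 × 0.17 = 0.000065
P(Quench path down) [OR] = 1 − (1−0.37) × (1−0.24) = 0.521200
P(Cooling jacket unavailable) [AND] = 0.23 × 0.41 = 0.094300
P(Agitation branch down) [OR] = 1 − (1−0.521200) × (1−0.094300) × (1−0.22) × (1−0.32) = 0.769992
P(Temperature loop 2 inoperative) [OR] = 1 − (1−0.769992) × (1−0.06) = 0.783792
P(Chemical batch overheats) [OR] = 1 − (1−0.041600) × (1−0.000065) × (1−0.783792) = 0.792800
Rounded to 4 decimal places: P(Chemical batch overheats) ≈ 0.7928.

0.7928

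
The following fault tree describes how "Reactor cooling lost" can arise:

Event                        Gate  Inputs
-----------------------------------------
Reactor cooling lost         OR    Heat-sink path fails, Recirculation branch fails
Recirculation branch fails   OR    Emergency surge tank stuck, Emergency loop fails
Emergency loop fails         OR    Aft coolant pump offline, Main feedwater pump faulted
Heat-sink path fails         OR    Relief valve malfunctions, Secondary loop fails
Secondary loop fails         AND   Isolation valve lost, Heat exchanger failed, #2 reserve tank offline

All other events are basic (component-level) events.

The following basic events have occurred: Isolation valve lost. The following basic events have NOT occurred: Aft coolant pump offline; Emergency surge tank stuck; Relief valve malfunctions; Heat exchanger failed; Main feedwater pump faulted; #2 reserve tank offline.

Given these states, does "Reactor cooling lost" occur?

No

Secondary loop fails [AND]: Isolation valve lost=occurs, Heat exchanger failed=not, #2 reserve tank offline=not → not all inputs occur → does not occur.
Heat-sink path fails [OR]: Relief valve malfunctions=not, Secondary loop fails=not → no input occurs → does not occur.
Emergency loop fails [OR]: Aft coolant pump offline=not, Main feedwater pump faulted=not → no input occurs → does not occur.
Recirculation branch fails [OR]: Emergency surge tank stuck=not, Emergency loop fails=not → no input occurs → does not occur.
Reactor cooling lost [OR]: Heat-sink path fails=not, Recirculation branch fails=not → no input occurs → does not occur.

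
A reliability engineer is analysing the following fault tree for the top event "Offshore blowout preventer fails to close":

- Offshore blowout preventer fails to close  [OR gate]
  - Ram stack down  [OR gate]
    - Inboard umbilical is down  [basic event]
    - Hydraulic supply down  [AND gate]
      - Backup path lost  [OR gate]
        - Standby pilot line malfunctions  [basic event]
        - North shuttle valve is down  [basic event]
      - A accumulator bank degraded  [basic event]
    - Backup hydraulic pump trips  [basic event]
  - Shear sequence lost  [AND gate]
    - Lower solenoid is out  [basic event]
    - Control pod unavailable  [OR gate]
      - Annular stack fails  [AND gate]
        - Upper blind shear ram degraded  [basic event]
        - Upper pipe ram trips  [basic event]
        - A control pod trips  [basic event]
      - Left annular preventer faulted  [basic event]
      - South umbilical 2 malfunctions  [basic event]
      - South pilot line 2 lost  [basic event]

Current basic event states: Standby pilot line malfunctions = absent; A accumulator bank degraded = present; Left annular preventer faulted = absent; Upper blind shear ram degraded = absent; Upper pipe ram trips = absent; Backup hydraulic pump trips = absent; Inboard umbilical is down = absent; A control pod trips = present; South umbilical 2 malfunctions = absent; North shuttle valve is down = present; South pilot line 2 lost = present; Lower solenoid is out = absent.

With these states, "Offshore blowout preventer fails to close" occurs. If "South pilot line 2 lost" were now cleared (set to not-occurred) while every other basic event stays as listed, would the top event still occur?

Yes

Counterfactual: set "South pilot line 2 lost" to not occurred.
Backup path lost [OR]: Standby pilot line malfunctions=not, North shuttle valve is down=occurs → at least one input occurs → occurs.
Hydraulic supply down [AND]: Backup path lost=occurs, A accumulator bank degraded=occurs → all inputs occur → occurs.
Ram stack down [OR]: Inboard umbilical is down=not, Hydraulic supply down=occurs, Backup hydraulic pump trips=not → at least one input occurs → occurs.
Annular stack fails [AND]: Upper blind shear ram degraded=not, Upper pipe ram trips=not, A control pod trips=occurs → not all inputs occur → does not occur.
Control pod unavailable [OR]: Annular stack fails=not, Left annular preventer faulted=not, South umbilical 2 malfunctions=not, South pilot line 2 lost=not → no input occurs → does not occur.
Shear sequence lost [AND]: Lower solenoid is out=not, Control pod unavailable=not → not all inputs occur → does not occur.
Offshore blowout preventer fails to close [OR]: Ram stack down=occurs, Shear sequence lost=not → at least one input occurs → occurs.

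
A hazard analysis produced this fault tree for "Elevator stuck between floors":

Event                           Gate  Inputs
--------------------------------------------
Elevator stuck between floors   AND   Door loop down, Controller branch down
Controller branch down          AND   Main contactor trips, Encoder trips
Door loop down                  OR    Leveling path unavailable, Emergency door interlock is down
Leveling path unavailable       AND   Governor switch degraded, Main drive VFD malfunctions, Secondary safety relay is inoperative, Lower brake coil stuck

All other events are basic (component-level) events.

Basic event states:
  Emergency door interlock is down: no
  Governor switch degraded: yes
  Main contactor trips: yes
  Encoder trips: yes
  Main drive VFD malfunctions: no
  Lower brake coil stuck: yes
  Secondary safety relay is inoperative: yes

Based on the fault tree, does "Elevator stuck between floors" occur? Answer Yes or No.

No

Leveling path unavailable [AND]: Governor switch degraded=occurs, Main drive VFD malfunctions=not, Secondary safety relay is inoperative=occurs, Lower brake coil stuck=occurs → not all inputs occur → does not occur.
Door loop down [OR]: Leveling path unavailable=not, Emergency door interlock is down=not → no input occurs → does not occur.
Controller branch down [AND]: Main contactor trips=occurs, Encoder trips=occurs → all inputs occur → occurs.
Elevator stuck between floors [AND]: Door loop down=not, Controller branch down=occurs → not all inputs occur → does not occur.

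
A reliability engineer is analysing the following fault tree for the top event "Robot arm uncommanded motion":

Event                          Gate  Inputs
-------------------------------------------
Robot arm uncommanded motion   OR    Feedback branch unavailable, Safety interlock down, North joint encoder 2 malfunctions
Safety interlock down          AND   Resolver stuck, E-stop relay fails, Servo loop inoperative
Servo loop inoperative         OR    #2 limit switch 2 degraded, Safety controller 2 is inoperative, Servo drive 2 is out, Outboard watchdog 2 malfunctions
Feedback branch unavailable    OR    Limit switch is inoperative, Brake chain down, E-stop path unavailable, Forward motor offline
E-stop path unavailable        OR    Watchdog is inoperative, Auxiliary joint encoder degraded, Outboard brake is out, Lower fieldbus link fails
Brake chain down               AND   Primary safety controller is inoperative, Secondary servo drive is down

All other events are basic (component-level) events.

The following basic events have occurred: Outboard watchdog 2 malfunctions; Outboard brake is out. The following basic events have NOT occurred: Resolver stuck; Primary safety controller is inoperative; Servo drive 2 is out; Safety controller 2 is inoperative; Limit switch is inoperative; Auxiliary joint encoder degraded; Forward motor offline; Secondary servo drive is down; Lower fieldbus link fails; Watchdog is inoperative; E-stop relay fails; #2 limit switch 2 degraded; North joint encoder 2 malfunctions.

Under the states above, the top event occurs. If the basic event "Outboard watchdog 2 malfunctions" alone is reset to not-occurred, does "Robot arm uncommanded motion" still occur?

Yes

Counterfactual: set "Outboard watchdog 2 malfunctions" to not occurred.
Brake chain down [AND]: Primary safety controller is inoperative=not, Secondary servo drive is down=not → not all inputs occur → does not occur.
E-stop path unavailable [OR]: Watchdog is inoperative=not, Auxiliary joint encoder degraded=not, Outboard brake is out=occurs, Lower fieldbus link fails=not → at least one input occurs → occurs.
Feedback branch unavailable [OR]: Limit switch is inoperative=not, Brake chain down=not, E-stop path unavailable=occurs, Forward motor offline=not → at least one input occurs → occurs.
Servo loop inoperative [OR]: #2 limit switch 2 degraded=not, Safety controller 2 is inoperative=not, Servo drive 2 is out=not, Outboard watchdog 2 malfunctions=not → no input occurs → does not occur.
Safety interlock down [AND]: Resolver stuck=not, E-stop relay fails=not, Servo loop inoperative=not → not all inputs occur → does not occur.
Robot arm uncommanded motion [OR]: Feedback branch unavailable=occurs, Safety interlock down=not, North joint encoder 2 malfunctions=not → at least one input occurs → occurs.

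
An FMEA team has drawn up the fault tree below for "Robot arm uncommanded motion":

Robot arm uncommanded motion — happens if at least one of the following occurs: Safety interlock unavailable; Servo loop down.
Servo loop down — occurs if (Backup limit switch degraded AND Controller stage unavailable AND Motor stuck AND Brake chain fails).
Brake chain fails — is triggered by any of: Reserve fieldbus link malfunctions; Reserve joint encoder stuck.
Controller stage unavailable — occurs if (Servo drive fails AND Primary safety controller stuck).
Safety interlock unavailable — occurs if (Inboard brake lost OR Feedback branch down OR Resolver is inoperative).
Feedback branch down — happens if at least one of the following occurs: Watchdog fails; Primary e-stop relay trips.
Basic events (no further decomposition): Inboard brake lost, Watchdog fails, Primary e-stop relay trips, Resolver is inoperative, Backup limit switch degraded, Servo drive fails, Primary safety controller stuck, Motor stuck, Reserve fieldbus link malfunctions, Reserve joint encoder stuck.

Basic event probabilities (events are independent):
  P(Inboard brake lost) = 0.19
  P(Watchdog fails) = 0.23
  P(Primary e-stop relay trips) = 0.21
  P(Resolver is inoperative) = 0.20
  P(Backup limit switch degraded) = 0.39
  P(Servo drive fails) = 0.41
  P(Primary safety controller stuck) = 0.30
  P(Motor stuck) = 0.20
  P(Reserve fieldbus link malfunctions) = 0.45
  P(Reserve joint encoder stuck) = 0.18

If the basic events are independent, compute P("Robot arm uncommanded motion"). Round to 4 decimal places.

P(Feedback branch down) [OR] = 1 − (1−0.23) × (1−0.21) = 0.391700
P(Safety interlock unavailable) [OR] = 1 − (1−0.19) × (1−0.391700) × (1−0.20) = 0.605822
P(Controller stage unavailable) [AND] = 0.41 × 0.30 = 0.123000
P(Brake chain fails) [OR] = 1 − (1−0.45) × (1−0.18) = 0.549000
P(Servo loop down) [AND] = 0.39 × 0.123000 × 0.20 × 0.549000 = 0.005267
P(Robot arm uncommanded motion) [OR] = 1 − (1−0.605822) × (1−0.005267) = 0.607898
Rounded to 4 decimal places: P(Robot arm uncommanded motion) ≈ 0.6079.

0.6079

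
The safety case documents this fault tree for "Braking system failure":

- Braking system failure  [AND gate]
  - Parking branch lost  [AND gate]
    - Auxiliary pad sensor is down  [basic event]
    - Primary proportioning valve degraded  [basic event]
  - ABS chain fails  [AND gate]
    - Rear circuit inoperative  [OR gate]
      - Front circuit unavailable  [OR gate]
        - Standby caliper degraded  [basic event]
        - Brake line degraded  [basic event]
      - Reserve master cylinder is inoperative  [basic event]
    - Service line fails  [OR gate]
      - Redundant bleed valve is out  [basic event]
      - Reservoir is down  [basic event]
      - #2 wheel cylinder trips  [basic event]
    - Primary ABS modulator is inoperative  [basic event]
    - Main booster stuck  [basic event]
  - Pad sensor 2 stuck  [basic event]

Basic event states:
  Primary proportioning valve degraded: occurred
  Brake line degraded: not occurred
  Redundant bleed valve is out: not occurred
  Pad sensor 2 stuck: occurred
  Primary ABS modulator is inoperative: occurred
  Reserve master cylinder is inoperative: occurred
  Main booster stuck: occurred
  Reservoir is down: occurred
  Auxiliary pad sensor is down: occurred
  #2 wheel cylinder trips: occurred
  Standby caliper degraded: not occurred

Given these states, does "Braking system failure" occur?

Yes

Parking branch lost [AND]: Auxiliary pad sensor is down=occurs, Primary proportioning valve degraded=occurs → all inputs occur → occurs.
Front circuit unavailable [OR]: Standby caliper degraded=not, Brake line degraded=not → no input occurs → does not occur.
Rear circuit inoperative [OR]: Front circuit unavailable=not, Reserve master cylinder is inoperative=occurs → at least one input occurs → occurs.
Service line fails [OR]: Redundant bleed valve is out=not, Reservoir is down=occurs, #2 wheel cylinder trips=occurs → at least one input occurs → occurs.
ABS chain fails [AND]: Rear circuit inoperative=occurs, Service line fails=occurs, Primary ABS modulator is inoperative=occurs, Main booster stuck=occurs → all inputs occur → occurs.
Braking system failure [AND]: Parking branch lost=occurs, ABS chain fails=occurs, Pad sensor 2 stuck=occurs → all inputs occur → occurs.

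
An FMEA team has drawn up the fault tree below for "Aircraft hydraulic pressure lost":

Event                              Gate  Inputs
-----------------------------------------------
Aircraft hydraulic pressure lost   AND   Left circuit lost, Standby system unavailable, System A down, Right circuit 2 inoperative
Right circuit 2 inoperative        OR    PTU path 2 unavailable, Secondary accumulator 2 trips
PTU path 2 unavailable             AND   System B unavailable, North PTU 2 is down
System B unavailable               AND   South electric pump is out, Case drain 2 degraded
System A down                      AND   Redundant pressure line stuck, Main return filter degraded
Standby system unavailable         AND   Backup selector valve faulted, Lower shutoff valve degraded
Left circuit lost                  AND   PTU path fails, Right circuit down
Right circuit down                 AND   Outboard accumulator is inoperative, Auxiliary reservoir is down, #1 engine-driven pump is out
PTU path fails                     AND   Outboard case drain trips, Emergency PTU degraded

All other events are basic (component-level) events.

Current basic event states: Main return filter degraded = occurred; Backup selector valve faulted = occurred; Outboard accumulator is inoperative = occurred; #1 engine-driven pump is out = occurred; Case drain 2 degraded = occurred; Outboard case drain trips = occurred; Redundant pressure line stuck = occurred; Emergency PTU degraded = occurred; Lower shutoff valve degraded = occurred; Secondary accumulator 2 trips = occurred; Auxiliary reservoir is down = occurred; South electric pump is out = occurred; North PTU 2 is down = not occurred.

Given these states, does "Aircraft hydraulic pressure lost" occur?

PTU path fails [AND]: Outboard case drain trips=occurs, Emergency PTU degraded=occurs → all inputs occur → occurs.
Right circuit down [AND]: Outboard accumulator is inoperative=occurs, Auxiliary reservoir is down=occurs, #1 engine-driven pump is out=occurs → all inputs occur → occurs.
Left circuit lost [AND]: PTU path fails=occurs, Right circuit down=occurs → all inputs occur → occurs.
Standby system unavailable [AND]: Backup selector valve faulted=occurs, Lower shutoff valve degraded=occurs → all inputs occur → occurs.
System A down [AND]: Redundant pressure line stuck=occurs, Main return filter degraded=occurs → all inputs occur → occurs.
System B unavailable [AND]: South electric pump is out=occurs, Case drain 2 degraded=occurs → all inputs occur → occurs.
PTU path 2 unavailable [AND]: System B unavailable=occurs, North PTU 2 is down=not → not all inputs occur → does not occur.
Right circuit 2 inoperative [OR]: PTU path 2 unavailable=not, Secondary accumulator 2 trips=occurs → at least one input occurs → occurs.
Aircraft hydraulic pressure lost [AND]: Left circuit lost=occurs, Standby system unavailable=occurs, System A down=occurs, Right circuit 2 inoperative=occurs → all inputs occur → occurs.

Yes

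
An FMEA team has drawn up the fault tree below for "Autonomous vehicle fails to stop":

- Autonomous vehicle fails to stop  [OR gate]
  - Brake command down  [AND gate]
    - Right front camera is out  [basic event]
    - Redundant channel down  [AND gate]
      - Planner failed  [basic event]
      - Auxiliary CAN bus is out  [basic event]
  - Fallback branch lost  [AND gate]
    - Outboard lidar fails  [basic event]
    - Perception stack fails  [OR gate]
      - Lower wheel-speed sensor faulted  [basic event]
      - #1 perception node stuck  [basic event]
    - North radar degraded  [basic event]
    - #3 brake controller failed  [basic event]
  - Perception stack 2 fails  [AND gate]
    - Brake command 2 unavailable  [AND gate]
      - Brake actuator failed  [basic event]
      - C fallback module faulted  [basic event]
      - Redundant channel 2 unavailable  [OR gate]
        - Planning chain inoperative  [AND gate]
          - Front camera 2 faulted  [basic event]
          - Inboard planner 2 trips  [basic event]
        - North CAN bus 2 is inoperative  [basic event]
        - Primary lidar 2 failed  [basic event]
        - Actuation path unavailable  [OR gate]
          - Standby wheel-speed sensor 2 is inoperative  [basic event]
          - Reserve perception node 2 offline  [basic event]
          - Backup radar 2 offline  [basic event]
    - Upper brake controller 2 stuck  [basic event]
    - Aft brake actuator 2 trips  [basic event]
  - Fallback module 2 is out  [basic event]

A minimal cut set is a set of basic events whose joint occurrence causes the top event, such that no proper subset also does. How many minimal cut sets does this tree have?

Redundant channel down [AND]: one cut set from each child combined → 1 × 1 = 1 cut set(s).
Brake command down [AND]: one cut set from each child combined → 1 × 1 = 1 cut set(s).
Perception stack fails [OR]: union of children's cut sets → 2 cut set(s).
Fallback branch lost [AND]: one cut set from each child combined → 1 × 2 × 1 × 1 = 2 cut set(s).
Planning chain inoperative [AND]: one cut set from each child combined → 1 × 1 = 1 cut set(s).
Actuation path unavailable [OR]: union of children's cut sets → 3 cut set(s).
Redundant channel 2 unavailable [OR]: union of children's cut sets → 6 cut set(s).
Brake command 2 unavailable [AND]: one cut set from each child combined → 1 × 1 × 6 = 6 cut set(s).
Perception stack 2 fails [AND]: one cut set from each child combined → 6 × 1 × 1 = 6 cut set(s).
Autonomous vehicle fails to stop [OR]: union of children's cut sets → 10 cut set(s).
Minimal cut sets: {Auxiliary CAN bus is out, Planner failed, Right front camera is out}; {#3 brake controller failed, Lower wheel-speed sensor faulted, North radar degraded, Outboard lidar fails}; {#1 perception node stuck, #3 brake controller failed, North radar degraded, Outboard lidar fails}; {Aft brake actuator 2 trips, Brake actuator failed, C fallback module faulted, Front camera 2 faulted, Inboard planner 2 trips, Upper brake controller 2 stuck}; {Aft brake actuator 2 trips, Brake actuator failed, C fallback module faulted, North CAN bus 2 is inoperative, Upper brake controller 2 stuck}; {Aft brake actuator 2 trips, Brake actuator failed, C fallback module faulted, Primary lidar 2 failed, Upper brake controller 2 stuck}; {Aft brake actuator 2 trips, Brake actuator failed, C fallback module faulted, Standby wheel-speed sensor 2 is inoperative, Upper brake controller 2 stuck}; {Aft brake actuator 2 trips, Brake actuator failed, C fallback module faulted, Reserve perception node 2 offline, Upper brake controller 2 stuck}; {Aft brake actuator 2 trips, Backup radar 2 offline, Brake actuator failed, C fallback module faulted, Upper brake controller 2 stuck}; {Fallback module 2 is out}.

10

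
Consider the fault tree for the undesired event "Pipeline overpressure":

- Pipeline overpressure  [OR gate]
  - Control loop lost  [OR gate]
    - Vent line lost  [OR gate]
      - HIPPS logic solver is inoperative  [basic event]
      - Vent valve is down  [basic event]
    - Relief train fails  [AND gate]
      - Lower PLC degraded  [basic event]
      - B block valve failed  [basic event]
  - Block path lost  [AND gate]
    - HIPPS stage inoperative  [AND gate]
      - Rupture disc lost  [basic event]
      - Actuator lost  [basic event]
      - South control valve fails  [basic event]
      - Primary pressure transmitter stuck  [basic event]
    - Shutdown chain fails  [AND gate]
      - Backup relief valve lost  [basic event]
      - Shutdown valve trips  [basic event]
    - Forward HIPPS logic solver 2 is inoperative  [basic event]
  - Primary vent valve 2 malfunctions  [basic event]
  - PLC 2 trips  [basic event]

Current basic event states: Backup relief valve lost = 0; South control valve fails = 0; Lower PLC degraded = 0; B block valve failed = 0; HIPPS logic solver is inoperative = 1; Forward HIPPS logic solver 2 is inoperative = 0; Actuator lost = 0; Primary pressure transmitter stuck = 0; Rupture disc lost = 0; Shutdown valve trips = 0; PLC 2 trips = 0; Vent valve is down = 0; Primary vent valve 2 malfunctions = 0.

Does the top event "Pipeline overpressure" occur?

Yes

Vent line lost [OR]: HIPPS logic solver is inoperative=occurs, Vent valve is down=not → at least one input occurs → occurs.
Relief train fails [AND]: Lower PLC degraded=not, B block valve failed=not → not all inputs occur → does not occur.
Control loop lost [OR]: Vent line lost=occurs, Relief train fails=not → at least one input occurs → occurs.
HIPPS stage inoperative [AND]: Rupture disc lost=not, Actuator lost=not, South control valve fails=not, Primary pressure transmitter stuck=not → not all inputs occur → does not occur.
Shutdown chain fails [AND]: Backup relief valve lost=not, Shutdown valve trips=not → not all inputs occur → does not occur.
Block path lost [AND]: HIPPS stage inoperative=not, Shutdown chain fails=not, Forward HIPPS logic solver 2 is inoperative=not → not all inputs occur → does not occur.
Pipeline overpressure [OR]: Control loop lost=occurs, Block path lost=not, Primary vent valve 2 malfunctions=not, PLC 2 trips=not → at least one input occurs → occurs.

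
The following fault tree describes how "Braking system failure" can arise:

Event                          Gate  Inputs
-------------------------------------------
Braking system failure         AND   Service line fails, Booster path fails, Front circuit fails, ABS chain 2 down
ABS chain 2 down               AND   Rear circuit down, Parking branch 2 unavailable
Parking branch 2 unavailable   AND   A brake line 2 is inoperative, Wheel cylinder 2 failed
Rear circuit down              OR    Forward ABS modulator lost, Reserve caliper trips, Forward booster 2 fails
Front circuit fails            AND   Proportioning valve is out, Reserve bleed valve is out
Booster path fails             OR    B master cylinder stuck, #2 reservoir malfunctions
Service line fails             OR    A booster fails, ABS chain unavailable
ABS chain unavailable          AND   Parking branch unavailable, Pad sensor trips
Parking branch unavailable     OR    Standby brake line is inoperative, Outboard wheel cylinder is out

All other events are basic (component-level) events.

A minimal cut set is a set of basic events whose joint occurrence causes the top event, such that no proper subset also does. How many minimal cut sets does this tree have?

18

Parking branch unavailable [OR]: union of children's cut sets → 2 cut set(s).
ABS chain unavailable [AND]: one cut set from each child combined → 2 × 1 = 2 cut set(s).
Service line fails [OR]: union of children's cut sets → 3 cut set(s).
Booster path fails [OR]: union of children's cut sets → 2 cut set(s).
Front circuit fails [AND]: one cut set from each child combined → 1 × 1 = 1 cut set(s).
Rear circuit down [OR]: union of children's cut sets → 3 cut set(s).
Parking branch 2 unavailable [AND]: one cut set from each child combined → 1 × 1 = 1 cut set(s).
ABS chain 2 down [AND]: one cut set from each child combined → 3 × 1 = 3 cut set(s).
Braking system failure [AND]: one cut set from each child combined → 3 × 2 × 1 × 3 = 18 cut set(s).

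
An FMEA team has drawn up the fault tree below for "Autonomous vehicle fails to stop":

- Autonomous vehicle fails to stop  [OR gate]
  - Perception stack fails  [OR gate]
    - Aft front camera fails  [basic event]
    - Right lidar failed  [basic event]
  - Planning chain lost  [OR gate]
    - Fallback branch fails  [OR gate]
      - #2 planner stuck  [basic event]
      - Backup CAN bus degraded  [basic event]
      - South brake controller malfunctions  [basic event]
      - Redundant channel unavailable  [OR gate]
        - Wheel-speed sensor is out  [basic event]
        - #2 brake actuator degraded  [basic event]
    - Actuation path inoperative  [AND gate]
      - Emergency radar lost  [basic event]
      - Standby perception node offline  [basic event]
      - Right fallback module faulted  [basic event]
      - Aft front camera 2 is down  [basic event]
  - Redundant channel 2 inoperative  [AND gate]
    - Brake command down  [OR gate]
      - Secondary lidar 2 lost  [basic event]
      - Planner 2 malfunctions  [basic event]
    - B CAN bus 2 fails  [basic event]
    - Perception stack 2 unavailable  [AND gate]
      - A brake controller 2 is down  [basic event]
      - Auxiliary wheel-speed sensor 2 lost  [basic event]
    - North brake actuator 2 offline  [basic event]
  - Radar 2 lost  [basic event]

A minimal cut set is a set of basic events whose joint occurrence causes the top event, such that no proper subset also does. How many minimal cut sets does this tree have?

11

Perception stack fails [OR]: union of children's cut sets → 2 cut set(s).
Redundant channel unavailable [OR]: union of children's cut sets → 2 cut set(s).
Fallback branch fails [OR]: union of children's cut sets → 5 cut set(s).
Actuation path inoperative [AND]: one cut set from each child combined → 1 × 1 × 1 × 1 = 1 cut set(s).
Planning chain lost [OR]: union of children's cut sets → 6 cut set(s).
Brake command down [OR]: union of children's cut sets → 2 cut set(s).
Perception stack 2 unavailable [AND]: one cut set from each child combined → 1 × 1 = 1 cut set(s).
Redundant channel 2 inoperative [AND]: one cut set from each child combined → 2 × 1 × 1 × 1 = 2 cut set(s).
Autonomous vehicle fails to stop [OR]: union of children's cut sets → 11 cut set(s).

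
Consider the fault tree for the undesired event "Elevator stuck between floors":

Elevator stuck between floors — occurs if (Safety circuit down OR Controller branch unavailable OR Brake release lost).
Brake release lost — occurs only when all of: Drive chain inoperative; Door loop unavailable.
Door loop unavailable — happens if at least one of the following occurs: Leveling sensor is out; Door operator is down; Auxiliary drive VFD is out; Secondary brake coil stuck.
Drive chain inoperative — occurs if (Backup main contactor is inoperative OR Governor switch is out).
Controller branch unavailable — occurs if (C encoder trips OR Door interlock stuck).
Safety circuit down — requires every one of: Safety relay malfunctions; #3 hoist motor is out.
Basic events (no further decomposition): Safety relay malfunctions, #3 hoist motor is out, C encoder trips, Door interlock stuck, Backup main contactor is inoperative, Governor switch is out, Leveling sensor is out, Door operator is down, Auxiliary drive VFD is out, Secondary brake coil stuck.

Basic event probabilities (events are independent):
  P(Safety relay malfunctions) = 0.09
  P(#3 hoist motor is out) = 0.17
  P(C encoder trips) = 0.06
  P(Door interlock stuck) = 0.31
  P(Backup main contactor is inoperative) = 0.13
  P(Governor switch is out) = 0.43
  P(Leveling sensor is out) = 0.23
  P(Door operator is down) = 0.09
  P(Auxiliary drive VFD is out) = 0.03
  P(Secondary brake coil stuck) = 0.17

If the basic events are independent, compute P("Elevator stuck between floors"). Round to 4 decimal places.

P(Safety circuit down) [AND] = 0.09 × 0.17 = 0.015300
P(Controller branch unavailable) [OR] = 1 − (1−0.06) × (1−0.31) = 0.351400
P(Drive chain inoperative) [OR] = 1 − (1−0.13) × (1−0.43) = 0.504100
P(Door loop unavailable) [OR] = 1 − (1−0.23) × (1−0.09) × (1−0.03) × (1−0.17) = 0.435866
P(Brake release lost) [AND] = 0.504100 × 0.435866 = 0.219720
P(Elevator stuck between floors) [OR] = 1 − (1−0.015300) × (1−0.351400) × (1−0.219720) = 0.501654
Rounded to 4 decimal places: P(Elevator stuck between floors) ≈ 0.5017.

0.5017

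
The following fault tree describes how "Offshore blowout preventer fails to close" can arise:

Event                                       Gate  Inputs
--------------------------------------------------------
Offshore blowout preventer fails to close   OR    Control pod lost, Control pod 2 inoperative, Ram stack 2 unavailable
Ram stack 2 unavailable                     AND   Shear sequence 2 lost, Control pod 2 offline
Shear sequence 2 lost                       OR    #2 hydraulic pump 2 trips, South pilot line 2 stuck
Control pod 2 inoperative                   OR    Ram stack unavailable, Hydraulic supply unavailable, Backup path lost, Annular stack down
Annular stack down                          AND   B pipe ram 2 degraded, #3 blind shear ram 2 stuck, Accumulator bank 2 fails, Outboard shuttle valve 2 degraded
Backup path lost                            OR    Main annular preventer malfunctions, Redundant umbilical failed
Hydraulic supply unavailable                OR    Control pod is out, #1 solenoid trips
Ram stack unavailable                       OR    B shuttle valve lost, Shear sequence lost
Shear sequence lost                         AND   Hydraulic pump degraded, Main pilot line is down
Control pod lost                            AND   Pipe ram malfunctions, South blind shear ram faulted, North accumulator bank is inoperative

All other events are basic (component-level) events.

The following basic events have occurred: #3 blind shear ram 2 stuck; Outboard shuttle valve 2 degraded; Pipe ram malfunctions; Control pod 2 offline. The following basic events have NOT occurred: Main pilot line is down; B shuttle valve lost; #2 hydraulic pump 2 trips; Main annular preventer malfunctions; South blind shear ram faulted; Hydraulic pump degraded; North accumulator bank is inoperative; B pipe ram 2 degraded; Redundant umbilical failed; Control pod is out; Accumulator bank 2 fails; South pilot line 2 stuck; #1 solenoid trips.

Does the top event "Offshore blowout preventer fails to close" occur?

Control pod lost [AND]: Pipe ram malfunctions=occurs, South blind shear ram faulted=not, North accumulator bank is inoperative=not → not all inputs occur → does not occur.
Shear sequence lost [AND]: Hydraulic pump degraded=not, Main pilot line is down=not → not all inputs occur → does not occur.
Ram stack unavailable [OR]: B shuttle valve lost=not, Shear sequence lost=not → no input occurs → does not occur.
Hydraulic supply unavailable [OR]: Control pod is out=not, #1 solenoid trips=not → no input occurs → does not occur.
Backup path lost [OR]: Main annular preventer malfunctions=not, Redundant umbilical failed=not → no input occurs → does not occur.
Annular stack down [AND]: B pipe ram 2 degraded=not, #3 blind shear ram 2 stuck=occurs, Accumulator bank 2 fails=not, Outboard shuttle valve 2 degraded=occurs → not all inputs occur → does not occur.
Control pod 2 inoperative [OR]: Ram stack unavailable=not, Hydraulic supply unavailable=not, Backup path lost=not, Annular stack down=not → no input occurs → does not occur.
Shear sequence 2 lost [OR]: #2 hydraulic pump 2 trips=not, South pilot line 2 stuck=not → no input occurs → does not occur.
Ram stack 2 unavailable [AND]: Shear sequence 2 lost=not, Control pod 2 offline=occurs → not all inputs occur → does not occur.
Offshore blowout preventer fails to close [OR]: Control pod lost=not, Control pod 2 inoperative=not, Ram stack 2 unavailable=not → no input occurs → does not occur.

No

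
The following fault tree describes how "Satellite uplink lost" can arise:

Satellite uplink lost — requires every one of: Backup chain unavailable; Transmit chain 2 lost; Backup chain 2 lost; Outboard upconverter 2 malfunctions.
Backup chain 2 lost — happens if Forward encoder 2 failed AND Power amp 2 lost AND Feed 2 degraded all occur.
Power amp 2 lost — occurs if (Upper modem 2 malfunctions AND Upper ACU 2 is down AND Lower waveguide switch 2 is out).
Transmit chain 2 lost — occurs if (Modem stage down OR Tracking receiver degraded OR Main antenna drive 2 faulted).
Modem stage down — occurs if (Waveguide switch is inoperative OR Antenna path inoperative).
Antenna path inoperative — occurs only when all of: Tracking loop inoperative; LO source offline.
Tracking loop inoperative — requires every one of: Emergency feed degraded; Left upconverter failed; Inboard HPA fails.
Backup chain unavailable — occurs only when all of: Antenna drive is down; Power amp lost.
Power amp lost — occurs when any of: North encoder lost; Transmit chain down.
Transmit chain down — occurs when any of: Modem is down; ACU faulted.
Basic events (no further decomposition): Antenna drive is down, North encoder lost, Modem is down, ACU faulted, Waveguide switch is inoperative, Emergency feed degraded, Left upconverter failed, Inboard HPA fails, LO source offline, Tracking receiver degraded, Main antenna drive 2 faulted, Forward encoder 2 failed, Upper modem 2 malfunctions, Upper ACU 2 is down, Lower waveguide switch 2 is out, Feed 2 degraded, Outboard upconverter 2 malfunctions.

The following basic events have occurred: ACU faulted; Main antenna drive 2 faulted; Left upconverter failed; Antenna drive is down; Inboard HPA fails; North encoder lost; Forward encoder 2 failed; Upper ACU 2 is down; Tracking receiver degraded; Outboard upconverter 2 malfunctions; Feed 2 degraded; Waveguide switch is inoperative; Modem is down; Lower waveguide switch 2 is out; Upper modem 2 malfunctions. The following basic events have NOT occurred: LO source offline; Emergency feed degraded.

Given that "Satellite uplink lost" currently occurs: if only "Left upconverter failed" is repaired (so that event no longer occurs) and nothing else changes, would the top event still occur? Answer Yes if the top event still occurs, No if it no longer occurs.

Yes

Counterfactual: set "Left upconverter failed" to not occurred.
Transmit chain down [OR]: Modem is down=occurs, ACU faulted=occurs → at least one input occurs → occurs.
Power amp lost [OR]: North encoder lost=occurs, Transmit chain down=occurs → at least one input occurs → occurs.
Backup chain unavailable [AND]: Antenna drive is down=occurs, Power amp lost=occurs → all inputs occur → occurs.
Tracking loop inoperative [AND]: Emergency feed degraded=not, Left upconverter failed=not, Inboard HPA fails=occurs → not all inputs occur → does not occur.
Antenna path inoperative [AND]: Tracking loop inoperative=not, LO source offline=not → not all inputs occur → does not occur.
Modem stage down [OR]: Waveguide switch is inoperative=occurs, Antenna path inoperative=not → at least one input occurs → occurs.
Transmit chain 2 lost [OR]: Modem stage down=occurs, Tracking receiver degraded=occurs, Main antenna drive 2 faulted=occurs → at least one input occurs → occurs.
Power amp 2 lost [AND]: Upper modem 2 malfunctions=occurs, Upper ACU 2 is down=occurs, Lower waveguide switch 2 is out=occurs → all inputs occur → occurs.
Backup chain 2 lost [AND]: Forward encoder 2 failed=occurs, Power amp 2 lost=occurs, Feed 2 degraded=occurs → all inputs occur → occurs.
Satellite uplink lost [AND]: Backup chain unavailable=occurs, Transmit chain 2 lost=occurs, Backup chain 2 lost=occurs, Outboard upconverter 2 malfunctions=occurs → all inputs occur → occurs.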